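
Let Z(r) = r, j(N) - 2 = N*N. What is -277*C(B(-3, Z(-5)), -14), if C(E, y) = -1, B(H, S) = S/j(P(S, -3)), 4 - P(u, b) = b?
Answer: 277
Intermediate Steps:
P(u, b) = 4 - b
j(N) = 2 + N² (j(N) = 2 + N*N = 2 + N²)
B(H, S) = S/51 (B(H, S) = S/(2 + (4 - 1*(-3))²) = S/(2 + (4 + 3)²) = S/(2 + 7²) = S/(2 + 49) = S/51)
-277*C(B(-3, Z(-5)), -14) = -277*(-1) = 277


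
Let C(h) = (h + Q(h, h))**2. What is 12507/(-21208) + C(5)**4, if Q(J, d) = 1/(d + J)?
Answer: 11030060428966641/24100000000 ≈ 4.5768e+5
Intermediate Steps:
Q(J, d) = 1/(J + d)
C(h) = (h + 1/(2*h))**2 (C(h) = (h + 1/(h + h))**2 = (h + 1/(2*h))**2)
12507/(-21208) + C(5)**4 = 12507/(-21208) + ((5 + (1/2)/5)**2)**4 = 12507*(-1/21208) + ((5 + (1/2)*(1/5))**2)**4 = -1137/1928 + ((5 + 1/10)**2)**4 = -1137/1928 + ((51/10)**2)**4 = -1137/1928 + (2601/100)**4 = -1137/1928 + 45767944570401/100000000 = 11030060428966641/24100000000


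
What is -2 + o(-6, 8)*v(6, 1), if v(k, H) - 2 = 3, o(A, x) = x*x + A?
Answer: 288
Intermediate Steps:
o(A, x) = A + x**2 (o(A, x) = x**2 + A = A + x**2)
v(k, H) = 5 (v(k, H) = 2 + 3 = 5)
-2 + o(-6, 8)*v(6, 1) = -2 + (-6 + 8**2)*5 = -2 + (-6 + 64)*5 = -2 + 58*5 = -2 + 290 = 288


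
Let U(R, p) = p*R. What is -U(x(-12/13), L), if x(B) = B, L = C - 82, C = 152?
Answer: 840/13 ≈ 64.615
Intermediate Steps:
L = 70 (L = 152 - 82 = 70)
U(R, p) = R*p
-U(x(-12/13), L) = -(-12/13)*70 = -(-12*1/13)*70 = -(-12)*70/13 = -1*(-840/13) = 840/13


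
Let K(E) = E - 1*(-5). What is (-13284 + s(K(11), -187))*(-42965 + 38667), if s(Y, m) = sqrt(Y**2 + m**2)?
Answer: 57094632 - 21490*sqrt(1409) ≈ 5.6288e+7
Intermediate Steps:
K(E) = 5 + E (K(E) = E + 5 = 5 + E)
(-13284 + s(K(11), -187))*(-42965 + 38667) = (-13284 + sqrt((5 + 11)**2 + (-187)**2))*(-42965 + 38667) = (-13284 + sqrt(16**2 + 34969))*(-4298) = (-13284 + sqrt(256 + 34969))*(-4298) = (-13284 + sqrt(35225))*(-4298) = (-13284 + 5*sqrt(1409))*(-4298) = 57094632 - 21490*sqrt(1409)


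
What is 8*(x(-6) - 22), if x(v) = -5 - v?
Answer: -168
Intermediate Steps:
8*(x(-6) - 22) = 8*((-5 - 1*(-6)) - 22) = 8*((-5 + 6) - 22) = 8*(1 - 22) = 8*(-21) = -168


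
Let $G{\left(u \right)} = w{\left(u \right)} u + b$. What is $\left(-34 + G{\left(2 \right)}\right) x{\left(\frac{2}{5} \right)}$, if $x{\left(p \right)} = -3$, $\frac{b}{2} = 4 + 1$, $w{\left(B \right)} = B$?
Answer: $60$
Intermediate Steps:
$b = 10$ ($b = 2 \left(4 + 1\right) = 2 \cdot 5 = 10$)
$G{\left(u \right)} = 10 + u^{2}$ ($G{\left(u \right)} = u u + 10 = u^{2} + 10 = 10 + u^{2}$)
$\left(-34 + G{\left(2 \right)}\right) x{\left(\frac{2}{5} \right)} = \left(-34 + \left(10 + 2^{2}\right)\right) \left(-3\right) = \left(-34 + \left(10 + 4\right)\right) \left(-3\right) = \left(-34 + 14\right) \left(-3\right) = \left(-20\right) \left(-3\right) = 60$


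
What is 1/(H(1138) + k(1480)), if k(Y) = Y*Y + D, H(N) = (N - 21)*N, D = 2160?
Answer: 1/3463706 ≈ 2.8871e-7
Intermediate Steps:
H(N) = N*(-21 + N) (H(N) = (-21 + N)*N = N*(-21 + N))
k(Y) = 2160 + Y² (k(Y) = Y*Y + 2160 = Y² + 2160 = 2160 + Y²)
1/(H(1138) + k(1480)) = 1/(1138*(-21 + 1138) + (2160 + 1480²)) = 1/(1138*1117 + (2160 + 2190400)) = 1/(1271146 + 2192560) = 1/3463706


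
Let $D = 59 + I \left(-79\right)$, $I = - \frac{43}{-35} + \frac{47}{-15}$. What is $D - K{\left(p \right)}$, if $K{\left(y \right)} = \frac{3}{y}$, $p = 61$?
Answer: $\frac{268276}{1281} \approx 209.43$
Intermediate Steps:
$I = - \frac{40}{21}$ ($I = \left(-43\right) \left(- \frac{1}{35}\right) + 47 \left(- \frac{1}{15}\right) = \frac{43}{35} - \frac{47}{15} = - \frac{40}{21} \approx -1.9048$)
$D = \frac{4399}{21}$ ($D = 59 - - \frac{3160}{21} = 59 + \frac{3160}{21} = \frac{4399}{21} \approx 209.48$)
$D - K{\left(p \right)} = \frac{4399}{21} - \frac{3}{61} = \frac{268276}{1281}$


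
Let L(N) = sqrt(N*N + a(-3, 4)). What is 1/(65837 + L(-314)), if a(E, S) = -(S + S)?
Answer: 65837/4334411981 - 14*sqrt(503)/4334411981 ≈ 1.5117e-5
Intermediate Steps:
a(E, S) = -2*S
L(N) = sqrt(-8 + N**2) (L(N) = sqrt(N*N - 2*4) = sqrt(N**2 - 8) = sqrt(-8 + N**2))
1/(65837 + L(-314)) = 1/(65837 + sqrt(-8 + (-314)**2)) = 1/(65837 + sqrt(-8 + 98596)) = 1/(65837 + sqrt(98588)) = 1/(65837 + 14*sqrt(503))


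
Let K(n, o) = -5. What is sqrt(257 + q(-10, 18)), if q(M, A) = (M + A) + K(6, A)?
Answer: 2*sqrt(65) ≈ 16.125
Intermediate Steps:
q(M, A) = -5 + A + M (q(M, A) = (M + A) - 5 = (A + M) - 5 = -5 + A + M)
sqrt(257 + q(-10, 18)) = sqrt(257 + (-5 + 18 - 10)) = sqrt(257 + 3) = sqrt(260) = 2*sqrt(65)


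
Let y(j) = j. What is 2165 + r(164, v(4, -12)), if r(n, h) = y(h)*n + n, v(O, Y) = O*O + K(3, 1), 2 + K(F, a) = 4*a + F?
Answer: 5773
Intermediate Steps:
K(F, a) = -2 + F + 4*a (K(F, a) = -2 + (4*a + F) = -2 + (F + 4*a) = -2 + F + 4*a)
v(O, Y) = 5 + O² (v(O, Y) = O*O + (-2 + 3 + 4*1) = O² + (-2 + 3 + 4) = O² + 5 = 5 + O²)
r(n, h) = n + h*n (r(n, h) = h*n + n = n + h*n)
2165 + r(164, v(4, -12)) = 2165 + 164*(1 + (5 + 4²)) = 2165 + 164*(1 + (5 + 16)) = 2165 + 164*(1 + 21) = 2165 + 164*22 = 2165 + 3608 = 5773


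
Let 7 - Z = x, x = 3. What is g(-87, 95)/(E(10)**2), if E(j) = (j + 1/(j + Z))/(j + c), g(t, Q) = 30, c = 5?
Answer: 147000/2209 ≈ 66.546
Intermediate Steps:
Z = 4 (Z = 7 - 1*3 = 7 - 3 = 4)
E(j) = (j + 1/(4 + j))/(5 + j) (E(j) = (j + 1/(j + 4))/(j + 5) = (j + 1/(4 + j))/(5 + j))
g(-87, 95)/(E(10)**2) = 30/(((1 + 10**2 + 4*10)/(20 + 10**2 + 9*10))**2) = 30/(((1 + 100 + 40)/(20 + 100 + 90))**2) = 30/((141/210)**2) = 30/(((1/210)*141)**2) = 30/((47/70)**2) = 30/(2209/4900) = 30*(4900/2209) = 147000/2209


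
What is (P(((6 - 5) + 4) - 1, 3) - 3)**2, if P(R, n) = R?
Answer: 1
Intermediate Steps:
(P(((6 - 5) + 4) - 1, 3) - 3)**2 = ((((6 - 5) + 4) - 1) - 3)**2 = (((1 + 4) - 1) - 3)**2 = ((5 - 1) - 3)**2 = (4 - 3)**2 = 1**2 = 1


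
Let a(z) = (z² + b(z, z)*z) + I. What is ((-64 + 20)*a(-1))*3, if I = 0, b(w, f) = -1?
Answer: -264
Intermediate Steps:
a(z) = z² - z (a(z) = (z² - z) + 0 = z² - z)
((-64 + 20)*a(-1))*3 = ((-64 + 20)*(-(-1 - 1)))*3 = -(-44)*(-2)*3 = -44*2*3 = -88*3 = -264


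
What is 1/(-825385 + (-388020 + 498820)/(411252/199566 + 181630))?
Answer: -1510315993/1246591244552605 ≈ -1.2116e-6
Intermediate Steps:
1/(-825385 + (-388020 + 498820)/(411252/199566 + 181630)) = 1/(-825385 + 110800/(411252*(1/199566) + 181630)) = 1/(-825385 + 110800/(68542/33261 + 181630)) = 1/(-825385 + 110800/(6041263972/33261)) = 1/(-825385 + 110800*(33261/6041263972)) = 1/(-825385 + 921329700/1510315993) = 1/(-1246591244552605/1510315993) = -1510315993/1246591244552605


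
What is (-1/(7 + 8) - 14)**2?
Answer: 44521/225 ≈ 197.87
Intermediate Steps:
(-1/(7 + 8) - 14)**2 = (-1/15 - 14)**2 = (-211/15)**2 = 44521/225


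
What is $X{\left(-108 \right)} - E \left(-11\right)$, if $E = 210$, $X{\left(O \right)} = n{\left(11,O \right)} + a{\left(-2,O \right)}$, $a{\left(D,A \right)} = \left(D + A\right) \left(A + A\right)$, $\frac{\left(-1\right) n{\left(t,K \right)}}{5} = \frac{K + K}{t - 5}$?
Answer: $26250$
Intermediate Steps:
$n{\left(t,K \right)} = - \frac{10 K}{-5 + t}$ ($n{\left(t,K \right)} = - 5 \frac{K + K}{t - 5} = - 5 \frac{2 K}{-5 + t} = - \frac{10 K}{-5 + t}$)
$a{\left(D,A \right)} = 2 A \left(A + D\right)$ ($a{\left(D,A \right)} = \left(A + D\right) 2 A = 2 A \left(A + D\right)$)
$X{\left(O \right)} = - \frac{5 O}{3} + 2 O \left(-2 + O\right)$ ($X{\left(O \right)} = - \frac{10 O}{-5 + 11} + 2 O \left(O - 2\right) = - \frac{10 O}{6} + 2 O \left(-2 + O\right) = \left(-10\right) O \frac{1}{6} + 2 O \left(-2 + O\right) = - \frac{5 O}{3} + 2 O \left(-2 + O\right)$)
$X{\left(-108 \right)} - E \left(-11\right) = \frac{1}{3} \left(-108\right) \left(-17 + 6 \left(-108\right)\right) - 210 \left(-11\right) = \frac{1}{3} \left(-108\right) \left(-17 - 648\right) - -2310 = \frac{1}{3} \left(-108\right) \left(-665\right) + 2310 = 23940 + 2310 = 26250$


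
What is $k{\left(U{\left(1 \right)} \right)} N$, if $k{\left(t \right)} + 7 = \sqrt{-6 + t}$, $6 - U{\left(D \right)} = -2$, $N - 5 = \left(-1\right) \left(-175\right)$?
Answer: $-1260 + 180 \sqrt{2} \approx -1005.4$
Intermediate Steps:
$N = 180$ ($N = 5 - -175 = 5 + 175 = 180$)
$U{\left(D \right)} = 8$ ($U{\left(D \right)} = 6 - -2 = 6 + 2 = 8$)
$k{\left(t \right)} = -7 + \sqrt{-6 + t}$
$k{\left(U{\left(1 \right)} \right)} N = \left(-7 + \sqrt{-6 + 8}\right) 180 = \left(-7 + \sqrt{2}\right) 180 = -1260 + 180 \sqrt{2}$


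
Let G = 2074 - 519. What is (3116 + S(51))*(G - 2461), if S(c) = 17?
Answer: -2838498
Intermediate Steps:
G = 1555
(3116 + S(51))*(G - 2461) = (3116 + 17)*(1555 - 2461) = 3133*(-906) = -2838498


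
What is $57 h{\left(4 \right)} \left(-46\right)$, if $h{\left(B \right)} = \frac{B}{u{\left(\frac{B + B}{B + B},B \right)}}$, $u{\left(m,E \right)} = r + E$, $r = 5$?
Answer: $- \frac{3496}{3} \approx -1165.3$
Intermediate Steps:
$u{\left(m,E \right)} = 5 + E$
$h{\left(B \right)} = \frac{B}{5 + B}$
$57 h{\left(4 \right)} \left(-46\right) = 57 \frac{4}{5 + 4} \left(-46\right) = 57 \cdot \frac{4}{9} \left(-46\right) = \frac{76}{3} \left(-46\right) = - \frac{3496}{3}$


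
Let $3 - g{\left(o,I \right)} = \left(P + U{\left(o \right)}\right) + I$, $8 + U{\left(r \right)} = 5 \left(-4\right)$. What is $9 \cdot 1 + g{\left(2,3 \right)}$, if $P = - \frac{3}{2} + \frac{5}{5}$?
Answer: $\frac{75}{2} \approx 37.5$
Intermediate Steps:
$U{\left(r \right)} = -28$ ($U{\left(r \right)} = -8 + 5 \left(-4\right) = -8 - 20 = -28$)
$P = - \frac{1}{2}$ ($P = \left(-3\right) \frac{1}{2} + 5 \cdot \frac{1}{5} = - \frac{3}{2} + 1 = - \frac{1}{2} \approx -0.5$)
$g{\left(o,I \right)} = \frac{63}{2} - I$ ($g{\left(o,I \right)} = 3 - \left(\left(- \frac{1}{2} - 28\right) + I\right) = 3 - \left(- \frac{57}{2} + I\right) = \frac{63}{2} - I$)
$9 \cdot 1 + g{\left(2,3 \right)} = 9 \cdot 1 + \left(\frac{63}{2} - 3\right) = 9 + \left(\frac{63}{2} - 3\right) = 9 + \frac{57}{2} = \frac{75}{2}$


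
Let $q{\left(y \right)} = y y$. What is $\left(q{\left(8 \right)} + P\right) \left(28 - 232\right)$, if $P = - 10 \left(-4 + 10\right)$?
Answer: $-816$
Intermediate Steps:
$q{\left(y \right)} = y^{2}$
$P = -60$ ($P = \left(-10\right) 6 = -60$)
$\left(q{\left(8 \right)} + P\right) \left(28 - 232\right) = \left(8^{2} - 60\right) \left(28 - 232\right) = \left(64 - 60\right) \left(-204\right) = 4 \left(-204\right) = -816$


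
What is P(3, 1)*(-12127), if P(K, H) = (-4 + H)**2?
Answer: -109143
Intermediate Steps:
P(3, 1)*(-12127) = (-4 + 1)**2*(-12127) = (-3)**2*(-12127) = 9*(-12127) = -109143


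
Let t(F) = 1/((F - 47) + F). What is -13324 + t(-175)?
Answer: -5289629/397 ≈ -13324.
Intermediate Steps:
t(F) = 1/(-47 + 2*F) (t(F) = 1/((-47 + F) + F) = 1/(-47 + 2*F))
-13324 + t(-175) = -13324 + 1/(-47 + 2*(-175)) = -13324 + 1/(-47 - 350) = -13324 + 1/(-397) = -13324 - 1/397 = -5289629/397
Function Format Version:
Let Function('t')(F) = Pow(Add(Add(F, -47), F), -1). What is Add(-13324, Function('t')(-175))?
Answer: Rational(-5289629, 397) ≈ -13324.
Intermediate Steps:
Function('t')(F) = Pow(Add(-47, Mul(2, F)), -1) (Function('t')(F) = Pow(Add(Add(-47, F), F), -1) = Pow(Add(-47, Mul(2, F)), -1))
Add(-13324, Function('t')(-175)) = Add(-13324, Pow(Add(-47, Mul(2, -175)), -1)) = Add(-13324, Pow(Add(-47, -350), -1)) = Add(-13324, Pow(-397, -1)) = Add(-13324, Rational(-1, 397)) = Rational(-5289629, 397)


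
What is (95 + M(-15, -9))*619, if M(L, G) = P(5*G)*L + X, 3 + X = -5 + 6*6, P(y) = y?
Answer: 493962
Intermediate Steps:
X = 28 (X = -3 + (-5 + 6*6) = -3 + (-5 + 36) = -3 + 31 = 28)
M(L, G) = 28 + 5*G*L (M(L, G) = (5*G)*L + 28 = 5*G*L + 28 = 28 + 5*G*L)
(95 + M(-15, -9))*619 = (95 + (28 + 5*(-9)*(-15)))*619 = (95 + (28 + 675))*619 = (95 + 703)*619 = 798*619 = 493962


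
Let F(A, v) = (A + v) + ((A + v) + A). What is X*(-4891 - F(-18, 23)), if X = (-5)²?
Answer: -122075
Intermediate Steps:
F(A, v) = 2*v + 3*A (F(A, v) = (A + v) + (v + 2*A) = 2*v + 3*A)
X = 25
X*(-4891 - F(-18, 23)) = 25*(-4891 - (2*23 + 3*(-18))) = 25*(-4891 - (46 - 54)) = 25*(-4891 - 1*(-8)) = 25*(-4891 + 8) = 25*(-4883) = -122075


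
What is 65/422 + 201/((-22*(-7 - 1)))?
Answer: 48131/37136 ≈ 1.2961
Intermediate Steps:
65/422 + 201/((-22*(-7 - 1))) = 65*(1/422) + 201/((-22*(-8))) = 65/422 + 201/176 = 48131/37136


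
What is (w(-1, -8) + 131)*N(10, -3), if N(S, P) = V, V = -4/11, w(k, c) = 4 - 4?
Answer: -524/11 ≈ -47.636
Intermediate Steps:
w(k, c) = 0
V = -4/11 (V = -4*1/11 = -4/11 ≈ -0.36364)
N(S, P) = -4/11
(w(-1, -8) + 131)*N(10, -3) = (0 + 131)*(-4/11) = 131*(-4/11) = -524/11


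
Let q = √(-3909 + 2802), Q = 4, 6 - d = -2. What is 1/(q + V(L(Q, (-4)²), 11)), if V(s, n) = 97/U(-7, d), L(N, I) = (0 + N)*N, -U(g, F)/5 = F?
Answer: -3880/1780609 - 4800*I*√123/1780609 ≈ -0.002179 - 0.029897*I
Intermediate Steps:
d = 8 (d = 6 - 1*(-2) = 6 + 2 = 8)
U(g, F) = -5*F
L(N, I) = N² (L(N, I) = N*N = N²)
q = 3*I*√123 (q = √(-1107) = 3*I*√123 ≈ 33.272*I)
V(s, n) = -97/40 (V(s, n) = 97/((-5*8)) = 97/(-40) = 97*(-1/40) = -97/40)
1/(q + V(L(Q, (-4)²), 11)) = 1/(3*I*√123 - 97/40) = 1/(-97/40 + 3*I*√123)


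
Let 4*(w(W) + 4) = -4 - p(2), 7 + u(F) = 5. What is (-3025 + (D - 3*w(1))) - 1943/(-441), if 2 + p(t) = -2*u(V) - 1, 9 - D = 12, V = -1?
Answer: -5305837/1764 ≈ -3007.8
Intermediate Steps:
u(F) = -2 (u(F) = -7 + 5 = -2)
D = -3 (D = 9 - 1*12 = 9 - 12 = -3)
p(t) = 1 (p(t) = -2 + (-2*(-2) - 1) = -2 + (4 - 1) = -2 + 3 = 1)
w(W) = -21/4 (w(W) = -4 + (-4 - 1*1)/4 = -4 + (-4 - 1)/4 = -4 + (¼)*(-5) = -4 - 5/4 = -21/4)
(-3025 + (D - 3*w(1))) - 1943/(-441) = (-3025 + (-3 - 3*(-21/4))) - 1943/(-441) = (-3025 + (-3 + 63/4)) - 1943*(-1/441) = (-3025 + 51/4) + 1943/441 = -12049/4 + 1943/441 = -5305837/1764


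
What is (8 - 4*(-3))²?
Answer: 400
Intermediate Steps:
(8 - 4*(-3))² = (8 + 12)² = 20² = 400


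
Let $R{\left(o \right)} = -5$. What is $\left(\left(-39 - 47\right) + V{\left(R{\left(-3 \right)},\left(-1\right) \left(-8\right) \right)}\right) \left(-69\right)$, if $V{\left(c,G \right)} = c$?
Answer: $6279$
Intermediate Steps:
$\left(\left(-39 - 47\right) + V{\left(R{\left(-3 \right)},\left(-1\right) \left(-8\right) \right)}\right) \left(-69\right) = \left(\left(-39 - 47\right) - 5\right) \left(-69\right) = \left(-86 - 5\right) \left(-69\right) = \left(-91\right) \left(-69\right) = 6279$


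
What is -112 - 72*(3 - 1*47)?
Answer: 3056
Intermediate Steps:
-112 - 72*(3 - 1*47) = -112 - 72*(3 - 47) = -112 - 72*(-44) = -112 + 3168 = 3056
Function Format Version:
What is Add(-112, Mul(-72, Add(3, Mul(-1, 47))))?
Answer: 3056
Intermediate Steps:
Add(-112, Mul(-72, Add(3, Mul(-1, 47)))) = Add(-112, Mul(-72, Add(3, -47))) = Add(-112, Mul(-72, -44)) = Add(-112, 3168) = 3056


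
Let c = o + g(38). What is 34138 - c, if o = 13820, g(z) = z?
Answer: 20280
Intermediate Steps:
c = 13858 (c = 13820 + 38 = 13858)
34138 - c = 34138 - 1*13858 = 34138 - 13858 = 20280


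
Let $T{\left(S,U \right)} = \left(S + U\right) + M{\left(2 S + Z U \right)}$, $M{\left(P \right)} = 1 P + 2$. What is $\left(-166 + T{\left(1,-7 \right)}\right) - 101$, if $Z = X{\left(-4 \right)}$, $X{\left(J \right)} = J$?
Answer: $-241$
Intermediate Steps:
$Z = -4$
$M{\left(P \right)} = 2 + P$ ($M{\left(P \right)} = P + 2 = 2 + P$)
$T{\left(S,U \right)} = 2 - 3 U + 3 S$ ($T{\left(S,U \right)} = \left(S + U\right) + \left(2 + \left(2 S - 4 U\right)\right) = \left(S + U\right) + \left(2 + \left(- 4 U + 2 S\right)\right) = \left(S + U\right) + \left(2 - 4 U + 2 S\right) = 2 - 3 U + 3 S$)
$\left(-166 + T{\left(1,-7 \right)}\right) - 101 = \left(-166 + \left(2 - -21 + 3 \cdot 1\right)\right) - 101 = \left(-166 + \left(2 + 21 + 3\right)\right) - 101 = \left(-166 + 26\right) - 101 = -140 - 101 = -241$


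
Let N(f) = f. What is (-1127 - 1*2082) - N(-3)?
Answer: -3206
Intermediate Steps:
(-1127 - 1*2082) - N(-3) = (-1127 - 1*2082) - 1*(-3) = (-1127 - 2082) + 3 = -3209 + 3 = -3206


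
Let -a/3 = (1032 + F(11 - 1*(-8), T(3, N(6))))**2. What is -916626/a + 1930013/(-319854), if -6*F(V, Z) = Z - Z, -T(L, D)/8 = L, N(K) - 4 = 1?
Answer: -163148444537/28387682208 ≈ -5.7472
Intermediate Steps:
N(K) = 5 (N(K) = 4 + 1 = 5)
T(L, D) = -8*L
F(V, Z) = 0 (F(V, Z) = -(Z - Z)/6 = -1/6*0 = 0)
a = -3195072 (a = -3*(1032 + 0)**2 = -3*1032**2 = -3*1065024 = -3195072)
-916626/a + 1930013/(-319854) = -916626/(-3195072) + 1930013/(-319854) = -916626*(-1/3195072) + 1930013*(-1/319854) = 152771/532512 - 1930013/319854 = -163148444537/28387682208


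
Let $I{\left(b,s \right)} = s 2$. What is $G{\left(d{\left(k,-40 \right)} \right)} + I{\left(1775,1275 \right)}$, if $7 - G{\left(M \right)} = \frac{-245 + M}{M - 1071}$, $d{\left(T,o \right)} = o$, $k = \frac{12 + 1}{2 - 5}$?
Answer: $\frac{2840542}{1111} \approx 2556.7$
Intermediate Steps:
$k = - \frac{13}{3}$ ($k = \frac{13}{-3} = 13 \left(- \frac{1}{3}\right) = - \frac{13}{3} \approx -4.3333$)
$I{\left(b,s \right)} = 2 s$
$G{\left(M \right)} = 7 - \frac{-245 + M}{-1071 + M}$ ($G{\left(M \right)} = 7 - \frac{-245 + M}{M - 1071} = 7 - \frac{-245 + M}{-1071 + M}$)
$G{\left(d{\left(k,-40 \right)} \right)} + I{\left(1775,1275 \right)} = \frac{2 \left(-3626 + 3 \left(-40\right)\right)}{-1071 - 40} + 2 \cdot 1275 = \frac{2 \left(-3626 - 120\right)}{-1111} + 2550 = 2 \left(- \frac{1}{1111}\right) \left(-3746\right) + 2550 = \frac{7492}{1111} + 2550 = \frac{2840542}{1111}$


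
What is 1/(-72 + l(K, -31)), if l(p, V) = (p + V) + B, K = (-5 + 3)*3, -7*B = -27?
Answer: -7/736 ≈ -0.0095109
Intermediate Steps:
B = 27/7 (B = -⅐*(-27) = 27/7 ≈ 3.8571)
K = -6 (K = -2*3 = -6)
l(p, V) = 27/7 + V + p (l(p, V) = (p + V) + 27/7 = (V + p) + 27/7 = 27/7 + V + p)
1/(-72 + l(K, -31)) = 1/(-72 + (27/7 - 31 - 6)) = 1/(-72 - 232/7) = 1/(-736/7) = -7/736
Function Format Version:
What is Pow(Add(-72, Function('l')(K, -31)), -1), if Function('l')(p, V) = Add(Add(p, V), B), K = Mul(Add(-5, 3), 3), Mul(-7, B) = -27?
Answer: Rational(-7, 736) ≈ -0.0095109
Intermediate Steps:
B = Rational(27, 7) (B = Mul(Rational(-1, 7), -27) = Rational(27, 7) ≈ 3.8571)
K = -6 (K = Mul(-2, 3) = -6)
Function('l')(p, V) = Add(Rational(27, 7), V, p) (Function('l')(p, V) = Add(Add(p, V), Rational(27, 7)) = Add(Add(V, p), Rational(27, 7)) = Add(Rational(27, 7), V, p))
Pow(Add(-72, Function('l')(K, -31)), -1) = Pow(Add(-72, Add(Rational(27, 7), -31, -6)), -1) = Pow(Add(-72, Rational(-232, 7)), -1) = Pow(Rational(-736, 7), -1) = Rational(-7, 736)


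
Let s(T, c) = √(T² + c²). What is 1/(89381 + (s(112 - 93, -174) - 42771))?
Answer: 46610/2172461463 - √30637/2172461463 ≈ 2.1374e-5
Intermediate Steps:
1/(89381 + (s(112 - 93, -174) - 42771)) = 1/(89381 + (√((112 - 93)² + (-174)²) - 42771)) = 1/(89381 + (√(19² + 30276) - 42771)) = 1/(89381 + (√(361 + 30276) - 42771)) = 1/(89381 + (√30637 - 42771)) = 1/(89381 + (-42771 + √30637)) = 1/(46610 + √30637)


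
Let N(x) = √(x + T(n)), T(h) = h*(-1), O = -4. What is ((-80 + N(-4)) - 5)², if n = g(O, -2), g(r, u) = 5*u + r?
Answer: (85 - √10)² ≈ 6697.4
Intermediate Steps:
g(r, u) = r + 5*u
n = -14 (n = -4 + 5*(-2) = -4 - 10 = -14)
T(h) = -h
N(x) = √(14 + x) (N(x) = √(x - 1*(-14)) = √(x + 14) = √(14 + x))
((-80 + N(-4)) - 5)² = ((-80 + √(14 - 4)) - 5)² = ((-80 + √10) - 5)² = (-85 + √10)²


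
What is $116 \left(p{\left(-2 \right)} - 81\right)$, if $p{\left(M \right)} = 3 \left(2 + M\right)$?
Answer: $-9396$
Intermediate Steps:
$p{\left(M \right)} = 6 + 3 M$
$116 \left(p{\left(-2 \right)} - 81\right) = 116 \left(\left(6 + 3 \left(-2\right)\right) - 81\right) = 116 \left(\left(6 - 6\right) - 81\right) = 116 \left(0 - 81\right) = 116 \left(-81\right) = -9396$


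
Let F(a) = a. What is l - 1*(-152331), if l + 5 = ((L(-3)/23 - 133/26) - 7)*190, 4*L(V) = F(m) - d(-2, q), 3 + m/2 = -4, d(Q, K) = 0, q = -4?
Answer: 44848554/299 ≈ 1.5000e+5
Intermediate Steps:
m = -14 (m = -6 + 2*(-4) = -6 - 8 = -14)
L(V) = -7/2 (L(V) = (-14 - 1*0)/4 = (-14 + 0)/4 = (¼)*(-14) = -7/2)
l = -698415/299 (l = -5 + ((-7/2/23 - 133/26) - 7)*190 = -5 + ((-7/2*1/23 - 133*1/26) - 7)*190 = -5 + ((-7/46 - 133/26) - 7)*190 = -5 + (-1575/299 - 7)*190 = -5 - 3668/299*190 = -5 - 696920/299 = -698415/299 ≈ -2335.8)
l - 1*(-152331) = -698415/299 - 1*(-152331) = -698415/299 + 152331 = 44848554/299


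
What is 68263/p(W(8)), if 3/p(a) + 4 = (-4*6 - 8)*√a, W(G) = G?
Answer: -273052/3 - 4368832*√2/3 ≈ -2.1505e+6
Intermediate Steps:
p(a) = 3/(-4 - 32*√a) (p(a) = 3/(-4 + (-4*6 - 8)*√a) = 3/(-4 + (-24 - 8)*√a) = 3/(-4 - 32*√a))
68263/p(W(8)) = 68263/((-3/(4 + 32*√8))) = 68263/((-3/(4 + 32*(2*√2)))) = 68263/((-3/(4 + 64*√2))) = 68263*(-4/3 - 64*√2/3) = -273052/3 - 4368832*√2/3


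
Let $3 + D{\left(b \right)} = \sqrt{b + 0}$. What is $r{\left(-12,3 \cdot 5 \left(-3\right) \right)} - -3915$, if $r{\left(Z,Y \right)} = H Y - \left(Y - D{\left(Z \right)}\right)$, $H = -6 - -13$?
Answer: $3642 + 2 i \sqrt{3} \approx 3642.0 + 3.4641 i$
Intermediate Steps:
$D{\left(b \right)} = -3 + \sqrt{b}$ ($D{\left(b \right)} = -3 + \sqrt{b + 0} = -3 + \sqrt{b}$)
$H = 7$ ($H = -6 + 13 = 7$)
$r{\left(Z,Y \right)} = -3 + \sqrt{Z} + 6 Y$ ($r{\left(Z,Y \right)} = 7 Y - \left(3 + Y - \sqrt{Z}\right) = -3 + \sqrt{Z} + 6 Y$)
$r{\left(-12,3 \cdot 5 \left(-3\right) \right)} - -3915 = \left(-3 + \sqrt{-12} + 6 \cdot 3 \cdot 5 \left(-3\right)\right) - -3915 = \left(-3 + 2 i \sqrt{3} + 6 \cdot 15 \left(-3\right)\right) + 3915 = \left(-3 + 2 i \sqrt{3} + 6 \left(-45\right)\right) + 3915 = \left(-3 + 2 i \sqrt{3} - 270\right) + 3915 = \left(-273 + 2 i \sqrt{3}\right) + 3915 = 3642 + 2 i \sqrt{3}$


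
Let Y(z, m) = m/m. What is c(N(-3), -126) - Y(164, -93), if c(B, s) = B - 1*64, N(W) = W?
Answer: -68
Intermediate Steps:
c(B, s) = -64 + B (c(B, s) = B - 64 = -64 + B)
Y(z, m) = 1
c(N(-3), -126) - Y(164, -93) = (-64 - 3) - 1*1 = -67 - 1 = -68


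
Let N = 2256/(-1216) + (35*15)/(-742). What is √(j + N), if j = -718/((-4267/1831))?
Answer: √22564552871713027/8593738 ≈ 17.480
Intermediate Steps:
j = 1314658/4267 (j = -718/((-4267*1/1831)) = -718/(-4267/1831) = -718*(-1831/4267) = 1314658/4267 ≈ 308.10)
N = -10323/4028 (N = 2256*(-1/1216) + 525*(-1/742) = -141/76 - 75/106 = -10323/4028 ≈ -2.5628)
√(j + N) = √(1314658/4267 - 10323/4028) = √(5251394183/17187476) = √22564552871713027/8593738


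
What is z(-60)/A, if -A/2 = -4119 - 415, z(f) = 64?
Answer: 16/2267 ≈ 0.0070578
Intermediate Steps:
A = 9068 (A = -2*(-4119 - 415) = -2*(-4534) = 9068)
z(-60)/A = 64/9068 = 64*(1/9068) = 16/2267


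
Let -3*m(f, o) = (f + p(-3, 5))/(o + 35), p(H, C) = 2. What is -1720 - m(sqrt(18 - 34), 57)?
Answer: -237359/138 + I/69 ≈ -1720.0 + 0.014493*I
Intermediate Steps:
m(f, o) = -(2 + f)/(3*(35 + o)) (m(f, o) = -(f + 2)/(3*(o + 35)) = -(2 + f)/(3*(35 + o)))
-1720 - m(sqrt(18 - 34), 57) = -1720 - (-2 - sqrt(18 - 34))/(3*(35 + 57)) = -1720 - (-2 - sqrt(-16))/(3*92) = -1720 - (-2 - 4*I)/(3*92) = -1720 - (-1/138 - I/69) = -1720 + (1/138 + I/69) = -237359/138 + I/69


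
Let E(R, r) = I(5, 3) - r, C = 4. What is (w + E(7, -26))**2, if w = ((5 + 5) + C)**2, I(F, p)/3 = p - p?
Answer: 49284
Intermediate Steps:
I(F, p) = 0 (I(F, p) = 3*(p - p) = 3*0 = 0)
E(R, r) = -r (E(R, r) = 0 - r = -r)
w = 196 (w = ((5 + 5) + 4)**2 = (10 + 4)**2 = 14**2 = 196)
(w + E(7, -26))**2 = (196 - 1*(-26))**2 = (196 + 26)**2 = 222**2 = 49284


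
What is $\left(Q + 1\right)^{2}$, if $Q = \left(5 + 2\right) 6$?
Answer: $1849$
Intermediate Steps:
$Q = 42$ ($Q = 7 \cdot 6 = 42$)
$\left(Q + 1\right)^{2} = \left(42 + 1\right)^{2} = 43^{2} = 1849$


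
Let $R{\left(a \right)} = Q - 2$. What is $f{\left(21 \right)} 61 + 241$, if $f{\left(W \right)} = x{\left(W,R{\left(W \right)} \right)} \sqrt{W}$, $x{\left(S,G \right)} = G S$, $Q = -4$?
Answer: $241 - 7686 \sqrt{21} \approx -34981.0$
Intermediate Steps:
$R{\left(a \right)} = -6$ ($R{\left(a \right)} = -4 - 2 = -6$)
$f{\left(W \right)} = - 6 W^{\frac{3}{2}}$ ($f{\left(W \right)} = - 6 W \sqrt{W} = - 6 W^{\frac{3}{2}}$)
$f{\left(21 \right)} 61 + 241 = - 6 \cdot 21^{\frac{3}{2}} \cdot 61 + 241 = - 6 \cdot 21 \sqrt{21} \cdot 61 + 241 = - 126 \sqrt{21} \cdot 61 + 241 = - 7686 \sqrt{21} + 241 = 241 - 7686 \sqrt{21}$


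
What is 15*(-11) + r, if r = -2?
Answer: -167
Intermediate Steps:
15*(-11) + r = 15*(-11) - 2 = -165 - 2 = -167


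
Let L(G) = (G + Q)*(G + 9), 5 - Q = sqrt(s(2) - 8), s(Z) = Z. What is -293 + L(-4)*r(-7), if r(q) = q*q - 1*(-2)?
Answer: -38 - 255*I*sqrt(6) ≈ -38.0 - 624.62*I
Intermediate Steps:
r(q) = 2 + q**2 (r(q) = q**2 + 2 = 2 + q**2)
Q = 5 - I*sqrt(6) (Q = 5 - sqrt(2 - 8) = 5 - sqrt(-6) = 5 - I*sqrt(6) ≈ 5.0 - 2.4495*I)
L(G) = (9 + G)*(5 + G - I*sqrt(6)) (L(G) = (G + (5 - I*sqrt(6)))*(G + 9) = (5 + G - I*sqrt(6))*(9 + G) = (9 + G)*(5 + G - I*sqrt(6)))
-293 + L(-4)*r(-7) = -293 + (45 + (-4)**2 + 14*(-4) - 9*I*sqrt(6) - 1*I*(-4)*sqrt(6))*(2 + (-7)**2) = -293 + (45 + 16 - 56 - 9*I*sqrt(6) + 4*I*sqrt(6))*(2 + 49) = -293 + (5 - 5*I*sqrt(6))*51 = -293 + (255 - 255*I*sqrt(6)) = -38 - 255*I*sqrt(6)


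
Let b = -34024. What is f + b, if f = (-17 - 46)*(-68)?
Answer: -29740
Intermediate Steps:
f = 4284 (f = -63*(-68) = 4284)
f + b = 4284 - 34024 = -29740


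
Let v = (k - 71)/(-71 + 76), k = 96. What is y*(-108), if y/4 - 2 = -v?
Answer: 1296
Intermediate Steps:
v = 5 (v = (96 - 71)/(-71 + 76) = 25/5 = 25*(⅕) = 5)
y = -12 (y = 8 + 4*(-1*5) = 8 + 4*(-5) = 8 - 20 = -12)
y*(-108) = -12*(-108) = 1296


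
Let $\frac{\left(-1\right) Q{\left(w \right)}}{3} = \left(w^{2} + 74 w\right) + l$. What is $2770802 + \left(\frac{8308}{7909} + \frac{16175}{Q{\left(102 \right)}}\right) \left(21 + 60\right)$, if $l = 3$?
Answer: $\frac{2914662227863}{1051897} \approx 2.7709 \cdot 10^{6}$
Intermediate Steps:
$Q{\left(w \right)} = -9 - 222 w - 3 w^{2}$ ($Q{\left(w \right)} = - 3 \left(\left(w^{2} + 74 w\right) + 3\right) = - 3 \left(3 + w^{2} + 74 w\right) = -9 - 222 w - 3 w^{2}$)
$2770802 + \left(\frac{8308}{7909} + \frac{16175}{Q{\left(102 \right)}}\right) \left(21 + 60\right) = 2770802 + \left(\frac{8308}{7909} + \frac{16175}{-9 - 22644 - 3 \cdot 102^{2}}\right) \left(21 + 60\right) = 2770802 + \left(8308 \cdot \frac{1}{7909} + \frac{16175}{-9 - 22644 - 31212}\right) 81 = 2770802 + \left(\frac{8308}{7909} + \frac{16175}{-9 - 22644 - 31212}\right) 81 = 2770802 + \left(\frac{8308}{7909} + \frac{16175}{-53865}\right) 81 = 2770802 + \left(\frac{8308}{7909} + 16175 \left(- \frac{1}{53865}\right)\right) 81 = 2770802 + \left(\frac{8308}{7909} - \frac{3235}{10773}\right) 81 = 2770802 + \frac{63916469}{85203657} \cdot 81 = 2770802 + \frac{63916469}{1051897} = \frac{2914662227863}{1051897}$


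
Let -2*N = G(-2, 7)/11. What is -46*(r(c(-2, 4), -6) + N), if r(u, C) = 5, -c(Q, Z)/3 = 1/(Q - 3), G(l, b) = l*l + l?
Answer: -2484/11 ≈ -225.82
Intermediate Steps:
G(l, b) = l + l**2 (G(l, b) = l**2 + l = l + l**2)
c(Q, Z) = -3/(-3 + Q) (c(Q, Z) = -3/(Q - 3) = -3/(-3 + Q))
N = -1/11 (N = -(-2*(1 - 2))/(2*11) = -(-2*(-1))/(2*11) = -1/11 ≈ -0.090909)
-46*(r(c(-2, 4), -6) + N) = -46*(5 - 1/11) = -46*54/11 = -2484/11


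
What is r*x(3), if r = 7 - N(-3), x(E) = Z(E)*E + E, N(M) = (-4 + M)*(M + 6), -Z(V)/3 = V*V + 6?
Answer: -3696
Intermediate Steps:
Z(V) = -18 - 3*V² (Z(V) = -3*(V*V + 6) = -3*(V² + 6) = -3*(6 + V²) = -18 - 3*V²)
N(M) = (-4 + M)*(6 + M)
x(E) = E + E*(-18 - 3*E²) (x(E) = (-18 - 3*E²)*E + E = E*(-18 - 3*E²) + E = E + E*(-18 - 3*E²))
r = 28 (r = 7 - (-24 + (-3)² + 2*(-3)) = 7 - (-24 + 9 - 6) = 7 - 1*(-21) = 7 + 21 = 28)
r*x(3) = 28*(-1*3*(17 + 3*3²)) = 28*(-1*3*(17 + 3*9)) = 28*(-1*3*(17 + 27)) = 28*(-1*3*44) = 28*(-132) = -3696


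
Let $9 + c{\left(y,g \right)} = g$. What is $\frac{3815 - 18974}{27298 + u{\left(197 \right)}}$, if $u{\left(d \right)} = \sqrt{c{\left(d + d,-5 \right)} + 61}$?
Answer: $- \frac{413810382}{745180757} + \frac{15159 \sqrt{47}}{745180757} \approx -0.55518$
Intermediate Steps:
$c{\left(y,g \right)} = -9 + g$
$u{\left(d \right)} = \sqrt{47}$ ($u{\left(d \right)} = \sqrt{\left(-9 - 5\right) + 61} = \sqrt{-14 + 61} = \sqrt{47}$)
$\frac{3815 - 18974}{27298 + u{\left(197 \right)}} = \frac{3815 - 18974}{27298 + \sqrt{47}} = - \frac{15159}{27298 + \sqrt{47}}$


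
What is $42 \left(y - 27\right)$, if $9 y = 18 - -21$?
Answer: $-952$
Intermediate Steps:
$y = \frac{13}{3}$ ($y = \frac{18 - -21}{9} = \frac{18 + 21}{9} = \frac{1}{9} \cdot 39 = \frac{13}{3} \approx 4.3333$)
$42 \left(y - 27\right) = 42 \left(\frac{13}{3} - 27\right) = 42 \left(- \frac{68}{3}\right) = -952$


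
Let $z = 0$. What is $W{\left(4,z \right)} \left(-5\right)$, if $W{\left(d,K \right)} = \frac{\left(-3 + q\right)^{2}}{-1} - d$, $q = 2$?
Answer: $25$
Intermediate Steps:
$W{\left(d,K \right)} = -1 - d$ ($W{\left(d,K \right)} = \frac{\left(-3 + 2\right)^{2}}{-1} - d = \left(-1\right)^{2} \left(-1\right) - d = 1 \left(-1\right) - d = -1 - d$)
$W{\left(4,z \right)} \left(-5\right) = \left(-1 - 4\right) \left(-5\right) = \left(-5\right) \left(-5\right) = 25$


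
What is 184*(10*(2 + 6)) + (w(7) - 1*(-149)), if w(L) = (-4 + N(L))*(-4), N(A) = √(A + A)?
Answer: 14885 - 4*√14 ≈ 14870.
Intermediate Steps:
N(A) = √2*√A (N(A) = √(2*A) = √2*√A)
w(L) = 16 - 4*√2*√L (w(L) = (-4 + √2*√L)*(-4) = 16 - 4*√2*√L)
184*(10*(2 + 6)) + (w(7) - 1*(-149)) = 184*(10*(2 + 6)) + ((16 - 4*√2*√7) - 1*(-149)) = 184*(10*8) + ((16 - 4*√14) + 149) = 184*80 + (165 - 4*√14) = 14720 + (165 - 4*√14) = 14885 - 4*√14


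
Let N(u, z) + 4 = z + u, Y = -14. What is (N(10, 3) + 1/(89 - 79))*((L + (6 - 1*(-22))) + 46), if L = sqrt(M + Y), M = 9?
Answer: 3367/5 + 91*I*sqrt(5)/10 ≈ 673.4 + 20.348*I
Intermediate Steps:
N(u, z) = -4 + u + z (N(u, z) = -4 + (z + u) = -4 + (u + z) = -4 + u + z)
L = I*sqrt(5) (L = sqrt(9 - 14) = sqrt(-5) = I*sqrt(5) ≈ 2.2361*I)
(N(10, 3) + 1/(89 - 79))*((L + (6 - 1*(-22))) + 46) = ((-4 + 10 + 3) + 1/(89 - 79))*((I*sqrt(5) + (6 - 1*(-22))) + 46) = (9 + 1/10)*((I*sqrt(5) + (6 + 22)) + 46) = (9 + 1/10)*((I*sqrt(5) + 28) + 46) = 91*((28 + I*sqrt(5)) + 46)/10 = 91*(74 + I*sqrt(5))/10 = 3367/5 + 91*I*sqrt(5)/10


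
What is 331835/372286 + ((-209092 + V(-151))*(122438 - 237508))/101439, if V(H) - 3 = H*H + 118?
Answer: 419755841380735/1987595766 ≈ 2.1119e+5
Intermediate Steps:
V(H) = 121 + H² (V(H) = 3 + (H*H + 118) = 3 + (H² + 118) = 3 + (118 + H²) = 121 + H²)
331835/372286 + ((-209092 + V(-151))*(122438 - 237508))/101439 = 331835/372286 + ((-209092 + (121 + (-151)²))*(122438 - 237508))/101439 = 331835*(1/372286) + ((-209092 + (121 + 22801))*(-115070))*(1/101439) = 17465/19594 + ((-209092 + 22922)*(-115070))*(1/101439) = 17465/19594 - 186170*(-115070)*(1/101439) = 17465/19594 + 21422581900*(1/101439) = 17465/19594 + 21422581900/101439 = 419755841380735/1987595766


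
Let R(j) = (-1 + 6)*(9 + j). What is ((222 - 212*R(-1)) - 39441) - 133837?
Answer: -181536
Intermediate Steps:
R(j) = 45 + 5*j (R(j) = 5*(9 + j) = 45 + 5*j)
((222 - 212*R(-1)) - 39441) - 133837 = ((222 - 212*(45 + 5*(-1))) - 39441) - 133837 = ((222 - 212*(45 - 5)) - 39441) - 133837 = ((222 - 212*40) - 39441) - 133837 = ((222 - 8480) - 39441) - 133837 = (-8258 - 39441) - 133837 = -47699 - 133837 = -181536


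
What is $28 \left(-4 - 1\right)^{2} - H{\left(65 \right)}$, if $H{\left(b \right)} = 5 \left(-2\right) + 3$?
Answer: $707$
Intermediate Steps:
$H{\left(b \right)} = -7$ ($H{\left(b \right)} = -10 + 3 = -7$)
$28 \left(-4 - 1\right)^{2} - H{\left(65 \right)} = 28 \left(-4 - 1\right)^{2} - -7 = 28 \left(-5\right)^{2} + 7 = 28 \cdot 25 + 7 = 700 + 7 = 707$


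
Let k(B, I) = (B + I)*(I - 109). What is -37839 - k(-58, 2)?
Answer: -43831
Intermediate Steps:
k(B, I) = (-109 + I)*(B + I) (k(B, I) = (B + I)*(-109 + I) = (-109 + I)*(B + I))
-37839 - k(-58, 2) = -37839 - (2² - 109*(-58) - 109*2 - 58*2) = -37839 - (4 + 6322 - 218 - 116) = -37839 - 1*5992 = -37839 - 5992 = -43831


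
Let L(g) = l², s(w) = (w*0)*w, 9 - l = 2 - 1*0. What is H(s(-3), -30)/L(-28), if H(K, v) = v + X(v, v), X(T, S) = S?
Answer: -60/49 ≈ -1.2245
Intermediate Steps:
l = 7 (l = 9 - (2 - 1*0) = 9 - (2 + 0) = 9 - 1*2 = 9 - 2 = 7)
s(w) = 0 (s(w) = 0*w = 0)
L(g) = 49 (L(g) = 7² = 49)
H(K, v) = 2*v (H(K, v) = v + v = 2*v)
H(s(-3), -30)/L(-28) = (2*(-30))/49 = -60*1/49 = -60/49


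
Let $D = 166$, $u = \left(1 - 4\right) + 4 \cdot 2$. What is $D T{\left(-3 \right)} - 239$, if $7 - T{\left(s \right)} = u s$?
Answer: $3413$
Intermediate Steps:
$u = 5$ ($u = -3 + 8 = 5$)
$T{\left(s \right)} = 7 - 5 s$
$D T{\left(-3 \right)} - 239 = 166 \left(7 - -15\right) - 239 = 166 \left(7 + 15\right) - 239 = 166 \cdot 22 - 239 = 3652 - 239 = 3413$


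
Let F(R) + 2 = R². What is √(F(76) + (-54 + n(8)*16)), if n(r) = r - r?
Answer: 2*√1430 ≈ 75.631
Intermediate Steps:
n(r) = 0
F(R) = -2 + R²
√(F(76) + (-54 + n(8)*16)) = √((-2 + 76²) + (-54 + 0*16)) = √((-2 + 5776) + (-54 + 0)) = √(5774 - 54) = √5720 = 2*√1430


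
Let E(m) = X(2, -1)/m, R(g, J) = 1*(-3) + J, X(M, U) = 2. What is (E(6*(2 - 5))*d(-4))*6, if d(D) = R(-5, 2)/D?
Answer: -1/6 ≈ -0.16667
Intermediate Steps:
R(g, J) = -3 + J
d(D) = -1/D (d(D) = (-3 + 2)/D = -1/D)
E(m) = 2/m
(E(6*(2 - 5))*d(-4))*6 = ((2/((6*(2 - 5))))*(-1/(-4)))*6 = ((2/((6*(-3))))*(-1*(-1/4)))*6 = ((2/(-18))*(1/4))*6 = ((2*(-1/18))*(1/4))*6 = -1/9*1/4*6 = -1/36*6 = -1/6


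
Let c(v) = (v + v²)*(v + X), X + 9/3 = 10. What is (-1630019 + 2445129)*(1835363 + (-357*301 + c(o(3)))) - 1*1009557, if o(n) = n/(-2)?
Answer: 5633743249727/4 ≈ 1.4084e+12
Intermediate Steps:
X = 7 (X = -3 + 10 = 7)
o(n) = -n/2 (o(n) = n*(-½) = -n/2)
c(v) = (7 + v)*(v + v²) (c(v) = (v + v²)*(v + 7) = (v + v²)*(7 + v) = (7 + v)*(v + v²))
(-1630019 + 2445129)*(1835363 + (-357*301 + c(o(3)))) - 1*1009557 = (-1630019 + 2445129)*(1835363 + (-357*301 + (-½*3)*(7 + (-½*3)² + 8*(-½*3)))) - 1*1009557 = 815110*(1835363 + (-107457 - 3*(7 + (-3/2)² + 8*(-3/2))/2)) - 1009557 = 815110*(1835363 + (-107457 - 3*(7 + 9/4 - 12)/2)) - 1009557 = 815110*(1835363 + (-107457 - 3/2*(-11/4))) - 1009557 = 815110*(1835363 + (-107457 + 33/8)) - 1009557 = 815110*(1835363 - 859623/8) - 1009557 = 815110*(13823281/8) - 1009557 = 5633747287955/4 - 1009557 = 5633743249727/4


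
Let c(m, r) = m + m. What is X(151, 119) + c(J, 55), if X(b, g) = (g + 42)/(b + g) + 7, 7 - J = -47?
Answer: 31211/270 ≈ 115.60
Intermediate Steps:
J = 54 (J = 7 - 1*(-47) = 7 + 47 = 54)
c(m, r) = 2*m
X(b, g) = 7 + (42 + g)/(b + g) (X(b, g) = (42 + g)/(b + g) + 7 = 7 + (42 + g)/(b + g))
X(151, 119) + c(J, 55) = (42 + 7*151 + 8*119)/(151 + 119) + 2*54 = (42 + 1057 + 952)/270 + 108 = (1/270)*2051 + 108 = 2051/270 + 108 = 31211/270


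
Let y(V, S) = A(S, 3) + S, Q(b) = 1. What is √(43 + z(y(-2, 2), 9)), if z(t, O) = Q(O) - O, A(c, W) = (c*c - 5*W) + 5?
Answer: √35 ≈ 5.9161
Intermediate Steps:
A(c, W) = 5 + c² - 5*W (A(c, W) = (c² - 5*W) + 5 = 5 + c² - 5*W)
y(V, S) = -10 + S + S² (y(V, S) = (5 + S² - 5*3) + S = (5 + S² - 15) + S = (-10 + S²) + S = -10 + S + S²)
z(t, O) = 1 - O
√(43 + z(y(-2, 2), 9)) = √(43 + (1 - 1*9)) = √(43 + (1 - 9)) = √(43 - 8) = √35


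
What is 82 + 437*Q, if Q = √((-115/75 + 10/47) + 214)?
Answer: 82 + 437*√105706995/705 ≈ 6455.0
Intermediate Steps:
Q = √105706995/705 (Q = √((-115*1/75 + 10*(1/47)) + 214) = √((-23/15 + 10/47) + 214) = √(-931/705 + 214) = √(149939/705) = √105706995/705 ≈ 14.584)
82 + 437*Q = 82 + 437*(√105706995/705) = 82 + 437*√105706995/705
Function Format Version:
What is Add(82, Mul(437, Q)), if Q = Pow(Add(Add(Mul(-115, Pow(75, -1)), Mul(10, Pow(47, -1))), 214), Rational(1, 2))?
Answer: Add(82, Mul(Rational(437, 705), Pow(105706995, Rational(1, 2)))) ≈ 6455.0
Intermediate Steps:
Q = Mul(Rational(1, 705), Pow(105706995, Rational(1, 2))) (Q = Pow(Add(Add(Mul(-115, Rational(1, 75)), Mul(10, Rational(1, 47))), 214), Rational(1, 2)) = Pow(Add(Add(Rational(-23, 15), Rational(10, 47)), 214), Rational(1, 2)) = Pow(Add(Rational(-931, 705), 214), Rational(1, 2)) = Pow(Rational(149939, 705), Rational(1, 2)) = Mul(Rational(1, 705), Pow(105706995, Rational(1, 2))) ≈ 14.584)
Add(82, Mul(437, Q)) = Add(82, Mul(437, Mul(Rational(1, 705), Pow(105706995, Rational(1, 2))))) = Add(82, Mul(Rational(437, 705), Pow(105706995, Rational(1, 2))))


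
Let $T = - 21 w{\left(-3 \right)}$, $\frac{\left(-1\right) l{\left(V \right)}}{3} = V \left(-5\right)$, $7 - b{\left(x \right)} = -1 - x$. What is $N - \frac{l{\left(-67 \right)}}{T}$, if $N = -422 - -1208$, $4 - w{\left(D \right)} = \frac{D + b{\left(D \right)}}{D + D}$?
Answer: $\frac{70521}{91} \approx 774.96$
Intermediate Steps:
$b{\left(x \right)} = 8 + x$ ($b{\left(x \right)} = 7 - \left(-1 - x\right) = 7 + \left(1 + x\right) = 8 + x$)
$l{\left(V \right)} = 15 V$ ($l{\left(V \right)} = - 3 V \left(-5\right) = - 3 \left(- 5 V\right) = 15 V$)
$w{\left(D \right)} = 4 - \frac{8 + 2 D}{2 D}$ ($w{\left(D \right)} = 4 - \frac{D + \left(8 + D\right)}{D + D} = 4 - \frac{8 + 2 D}{2 D}$)
$T = -91$ ($T = - 21 \left(3 - \frac{4}{-3}\right) = - 21 \left(3 - - \frac{4}{3}\right) = - 21 \left(3 + \frac{4}{3}\right) = \left(-21\right) \frac{13}{3} = -91$)
$N = 786$ ($N = -422 + 1208 = 786$)
$N - \frac{l{\left(-67 \right)}}{T} = 786 - \frac{15 \left(-67\right)}{-91} = 786 - \left(-1005\right) \left(- \frac{1}{91}\right) = 786 - \frac{1005}{91} = \frac{70521}{91}$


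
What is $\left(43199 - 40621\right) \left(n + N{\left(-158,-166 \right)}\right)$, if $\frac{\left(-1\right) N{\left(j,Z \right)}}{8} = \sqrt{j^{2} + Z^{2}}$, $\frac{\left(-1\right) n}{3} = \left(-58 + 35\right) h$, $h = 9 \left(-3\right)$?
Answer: $-4802814 - 41248 \sqrt{13130} \approx -9.5293 \cdot 10^{6}$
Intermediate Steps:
$h = -27$
$n = -1863$ ($n = - 3 \left(-58 + 35\right) \left(-27\right) = - 3 \left(\left(-23\right) \left(-27\right)\right) = \left(-3\right) 621 = -1863$)
$N{\left(j,Z \right)} = - 8 \sqrt{Z^{2} + j^{2}}$ ($N{\left(j,Z \right)} = - 8 \sqrt{j^{2} + Z^{2}} = - 8 \sqrt{Z^{2} + j^{2}}$)
$\left(43199 - 40621\right) \left(n + N{\left(-158,-166 \right)}\right) = \left(43199 - 40621\right) \left(-1863 - 8 \sqrt{\left(-166\right)^{2} + \left(-158\right)^{2}}\right) = 2578 \left(-1863 - 8 \sqrt{27556 + 24964}\right) = 2578 \left(-1863 - 8 \sqrt{52520}\right) = 2578 \left(-1863 - 8 \cdot 2 \sqrt{13130}\right) = 2578 \left(-1863 - 16 \sqrt{13130}\right) = -4802814 - 41248 \sqrt{13130}$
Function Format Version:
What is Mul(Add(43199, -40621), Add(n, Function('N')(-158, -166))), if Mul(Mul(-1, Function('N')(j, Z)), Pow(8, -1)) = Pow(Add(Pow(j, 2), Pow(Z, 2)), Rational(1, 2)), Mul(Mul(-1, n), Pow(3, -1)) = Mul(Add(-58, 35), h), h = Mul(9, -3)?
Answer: Add(-4802814, Mul(-41248, Pow(13130, Rational(1, 2)))) ≈ -9.5293e+6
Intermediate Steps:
h = -27
n = -1863 (n = Mul(-3, Mul(Add(-58, 35), -27)) = Mul(-3, Mul(-23, -27)) = Mul(-3, 621) = -1863)
Function('N')(j, Z) = Mul(-8, Pow(Add(Pow(Z, 2), Pow(j, 2)), Rational(1, 2))) (Function('N')(j, Z) = Mul(-8, Pow(Add(Pow(j, 2), Pow(Z, 2)), Rational(1, 2))) = Mul(-8, Pow(Add(Pow(Z, 2), Pow(j, 2)), Rational(1, 2))))
Mul(Add(43199, -40621), Add(n, Function('N')(-158, -166))) = Mul(Add(43199, -40621), Add(-1863, Mul(-8, Pow(Add(Pow(-166, 2), Pow(-158, 2)), Rational(1, 2))))) = Mul(2578, Add(-1863, Mul(-8, Pow(Add(27556, 24964), Rational(1, 2))))) = Mul(2578, Add(-1863, Mul(-8, Pow(52520, Rational(1, 2))))) = Mul(2578, Add(-1863, Mul(-8, Mul(2, Pow(13130, Rational(1, 2)))))) = Mul(2578, Add(-1863, Mul(-16, Pow(13130, Rational(1, 2))))) = Add(-4802814, Mul(-41248, Pow(13130, Rational(1, 2))))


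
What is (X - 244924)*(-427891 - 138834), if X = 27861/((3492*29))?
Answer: 4685481258273325/33756 ≈ 1.3880e+11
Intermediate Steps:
X = 9287/33756 (X = 27861/101268 = 27861*(1/101268) = 9287/33756 ≈ 0.27512)
(X - 244924)*(-427891 - 138834) = (9287/33756 - 244924)*(-427891 - 138834) = -8267645257/33756*(-566725) = 4685481258273325/33756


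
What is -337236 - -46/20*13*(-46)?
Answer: -1693057/5 ≈ -3.3861e+5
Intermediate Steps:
-337236 - -46/20*13*(-46) = -337236 - -46*1/20*13*(-46) = -337236 - (-23/10*13)*(-46) = -337236 - (-299)*(-46)/10 = -337236 - 1*6877/5 = -337236 - 6877/5 = -1693057/5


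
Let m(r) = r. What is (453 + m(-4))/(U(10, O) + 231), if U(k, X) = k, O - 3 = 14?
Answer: 449/241 ≈ 1.8631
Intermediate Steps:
O = 17 (O = 3 + 14 = 17)
(453 + m(-4))/(U(10, O) + 231) = (453 - 4)/(10 + 231) = 449/241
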